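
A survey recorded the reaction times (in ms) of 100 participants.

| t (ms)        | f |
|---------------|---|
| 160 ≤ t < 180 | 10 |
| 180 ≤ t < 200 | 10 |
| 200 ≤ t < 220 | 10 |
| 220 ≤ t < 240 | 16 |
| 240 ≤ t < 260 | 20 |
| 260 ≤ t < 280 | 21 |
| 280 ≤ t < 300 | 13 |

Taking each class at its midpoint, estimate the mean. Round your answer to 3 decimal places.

Midpoints: 170, 190, 210, 230, 250, 270, 290
Σfm = 10×170 + 10×190 + 10×210 + 16×230 + 20×250 + 21×270 + 13×290 = 23820
n = Σf = 100
Mean = 23820 / 100 = 238.2000

238.200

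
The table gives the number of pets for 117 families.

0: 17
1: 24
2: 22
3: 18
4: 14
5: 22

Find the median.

Cumulative frequencies: 17, 41, 63, 81, 95, 117
n = 117, so the median is the value in position (n+1)/2 = 59.
Position 59 falls at value 2.

2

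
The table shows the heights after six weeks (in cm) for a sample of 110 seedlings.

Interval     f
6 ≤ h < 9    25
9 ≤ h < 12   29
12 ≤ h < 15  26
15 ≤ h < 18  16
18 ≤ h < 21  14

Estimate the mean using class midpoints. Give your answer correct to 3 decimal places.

12.545

Midpoints: 7.5, 10.5, 13.5, 16.5, 19.5
Σfm = 25×7.5 + 29×10.5 + 26×13.5 + 16×16.5 + 14×19.5 = 1380
n = Σf = 110
Mean = 1380 / 110 = 12.5455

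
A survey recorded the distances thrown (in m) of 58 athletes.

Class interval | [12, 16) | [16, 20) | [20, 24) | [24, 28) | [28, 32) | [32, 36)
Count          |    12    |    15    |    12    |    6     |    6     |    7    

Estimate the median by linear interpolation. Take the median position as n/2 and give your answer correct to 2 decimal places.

Cumulative frequencies: 12, 27, 39, 45, 51, 58
n = 58; position = n/2 = 29.
This falls in the class [20, 24): L = 20, F = 27, f = 12, h = 4.
Median ≈ 20 + ((29 − 27) / 12) × 4 = 20.6667

20.67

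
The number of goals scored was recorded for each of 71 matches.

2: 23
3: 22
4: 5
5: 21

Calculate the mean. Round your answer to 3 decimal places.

3.338

Values: 2, 3, 4, 5
Σfx = 23×2 + 22×3 + 5×4 + 21×5 = 237
n = Σf = 71
Mean = 237 / 71 = 3.3380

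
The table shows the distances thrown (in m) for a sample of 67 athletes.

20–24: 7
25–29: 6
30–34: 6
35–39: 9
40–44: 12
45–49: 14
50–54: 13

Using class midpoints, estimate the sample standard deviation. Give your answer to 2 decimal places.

Midpoints: 22, 27, 32, 37, 42, 47, 52
n = 67, Σfm = 2679, mean = 39.9851
Σfm² = 113473
Σf(m − x̄)² = Σfm² − (Σfm)²/n = 113473 − 2679²/67 = 6352.9851
Sample variance = 6352.9851 / 66 = 96.2573
Standard deviation = √96.2573 = 9.8111

9.81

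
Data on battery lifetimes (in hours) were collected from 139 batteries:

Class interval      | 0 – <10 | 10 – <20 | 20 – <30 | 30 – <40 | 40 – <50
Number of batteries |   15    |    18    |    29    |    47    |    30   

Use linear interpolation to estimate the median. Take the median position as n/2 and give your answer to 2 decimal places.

Cumulative frequencies: 15, 33, 62, 109, 139
n = 139; position = n/2 = 69.5.
This falls in the class 30 – <40: L = 30, F = 62, f = 47, h = 10.
Median ≈ 30 + ((69.5 − 62) / 47) × 10 = 31.5957

31.60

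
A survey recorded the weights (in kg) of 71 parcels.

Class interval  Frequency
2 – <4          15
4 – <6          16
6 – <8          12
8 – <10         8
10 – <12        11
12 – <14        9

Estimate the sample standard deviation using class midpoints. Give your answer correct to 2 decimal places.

Midpoints: 3, 5, 7, 9, 11, 13
n = 71, Σfm = 519, mean = 7.3099
Σfm² = 4623
Σf(m − x̄)² = Σfm² − (Σfm)²/n = 4623 − 519²/71 = 829.1831
Sample variance = 829.1831 / 70 = 11.8455
Standard deviation = √11.8455 = 3.4417

3.44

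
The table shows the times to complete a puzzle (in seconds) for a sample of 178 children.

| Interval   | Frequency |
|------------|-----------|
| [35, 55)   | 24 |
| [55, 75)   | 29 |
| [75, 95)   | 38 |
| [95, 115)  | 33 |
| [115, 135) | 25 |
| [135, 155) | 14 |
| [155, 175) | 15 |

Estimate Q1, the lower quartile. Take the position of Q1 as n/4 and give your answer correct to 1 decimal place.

Cumulative frequencies: 24, 53, 91, 124, 149, 163, 178
n = 178; position = n/4 = 44.5.
This falls in the class [55, 75): L = 55, F = 24, f = 29, h = 20.
Lower quartile ≈ 55 + ((44.5 − 24) / 29) × 20 = 69.1379

69.1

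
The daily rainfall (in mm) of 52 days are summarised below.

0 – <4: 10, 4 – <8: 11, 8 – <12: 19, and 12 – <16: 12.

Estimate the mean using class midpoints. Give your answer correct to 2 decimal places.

Midpoints: 2, 6, 10, 14
Σfm = 10×2 + 11×6 + 19×10 + 12×14 = 444
n = Σf = 52
Mean = 444 / 52 = 8.5385

8.54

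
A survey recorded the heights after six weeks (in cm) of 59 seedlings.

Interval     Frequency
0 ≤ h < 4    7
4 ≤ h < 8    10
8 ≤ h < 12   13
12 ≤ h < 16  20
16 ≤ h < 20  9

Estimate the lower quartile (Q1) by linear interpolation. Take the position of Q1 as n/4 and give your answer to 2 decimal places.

Cumulative frequencies: 7, 17, 30, 50, 59
n = 59; position = n/4 = 14.75.
This falls in the class 4 ≤ h < 8: L = 4, F = 7, f = 10, h = 4.
Lower quartile ≈ 4 + ((14.75 − 7) / 10) × 4 = 7.1000

7.10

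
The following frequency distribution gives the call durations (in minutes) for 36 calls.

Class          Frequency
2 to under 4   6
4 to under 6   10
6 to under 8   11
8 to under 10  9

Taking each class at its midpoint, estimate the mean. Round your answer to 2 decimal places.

6.28

Midpoints: 3, 5, 7, 9
Σfm = 6×3 + 10×5 + 11×7 + 9×9 = 226
n = Σf = 36
Mean = 226 / 36 = 6.2778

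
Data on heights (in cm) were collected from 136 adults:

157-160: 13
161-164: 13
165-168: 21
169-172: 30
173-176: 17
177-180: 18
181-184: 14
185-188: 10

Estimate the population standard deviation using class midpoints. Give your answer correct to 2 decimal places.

8.02

Midpoints: 158.5, 162.5, 166.5, 170.5, 174.5, 178.5, 182.5, 186.5
n = 136, Σfm = 23384, mean = 171.9412
Σfm² = 4029430
Σf(m − x̄)² = Σfm² − (Σfm)²/n = 4029430 − 23384²/136 = 8757.5294
Population variance = 8757.5294 / 136 = 64.3936
Standard deviation = √64.3936 = 8.0246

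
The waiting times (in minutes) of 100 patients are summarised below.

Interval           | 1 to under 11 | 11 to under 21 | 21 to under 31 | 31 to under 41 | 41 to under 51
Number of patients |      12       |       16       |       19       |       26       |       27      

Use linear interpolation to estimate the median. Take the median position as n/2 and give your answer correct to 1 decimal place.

32.2

Cumulative frequencies: 12, 28, 47, 73, 100
n = 100; position = n/2 = 50.
This falls in the class 31 to under 41: L = 31, F = 47, f = 26, h = 10.
Median ≈ 31 + ((50 − 47) / 26) × 10 = 32.1538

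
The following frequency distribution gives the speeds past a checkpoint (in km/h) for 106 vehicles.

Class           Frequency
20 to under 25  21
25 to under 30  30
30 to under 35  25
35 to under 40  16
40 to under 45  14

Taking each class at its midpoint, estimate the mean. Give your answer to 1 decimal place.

Midpoints: 22.5, 27.5, 32.5, 37.5, 42.5
Σfm = 21×22.5 + 30×27.5 + 25×32.5 + 16×37.5 + 14×42.5 = 3305
n = Σf = 106
Mean = 3305 / 106 = 31.1792

31.2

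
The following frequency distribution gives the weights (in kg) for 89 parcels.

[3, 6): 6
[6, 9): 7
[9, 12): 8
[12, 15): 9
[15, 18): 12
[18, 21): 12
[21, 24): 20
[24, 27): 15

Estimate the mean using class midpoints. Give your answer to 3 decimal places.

17.410

Midpoints: 4.5, 7.5, 10.5, 13.5, 16.5, 19.5, 22.5, 25.5
Σfm = 6×4.5 + 7×7.5 + 8×10.5 + 9×13.5 + 12×16.5 + 12×19.5 + 20×22.5 + 15×25.5 = 1549.5
n = Σf = 89
Mean = 1549.5 / 89 = 17.4101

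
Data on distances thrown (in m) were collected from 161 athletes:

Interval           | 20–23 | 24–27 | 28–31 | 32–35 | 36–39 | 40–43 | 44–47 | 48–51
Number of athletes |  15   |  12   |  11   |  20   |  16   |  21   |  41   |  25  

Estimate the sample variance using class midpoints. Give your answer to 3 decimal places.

Midpoints: 21.5, 25.5, 29.5, 33.5, 37.5, 41.5, 45.5, 49.5
n = 161, Σfm = 6197.5, mean = 38.4938
Σfm² = 251558.25
Σf(m − x̄)² = Σfm² − (Σfm)²/n = 251558.25 − 6197.5²/161 = 12992.9938
Sample variance = 12992.9938 / 160 = 81.2062

81.206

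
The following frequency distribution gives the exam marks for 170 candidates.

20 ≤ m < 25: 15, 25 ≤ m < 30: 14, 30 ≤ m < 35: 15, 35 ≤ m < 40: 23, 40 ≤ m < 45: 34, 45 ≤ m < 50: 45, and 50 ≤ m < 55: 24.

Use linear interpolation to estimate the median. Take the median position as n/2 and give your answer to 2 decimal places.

42.65

Cumulative frequencies: 15, 29, 44, 67, 101, 146, 170
n = 170; position = n/2 = 85.
This falls in the class 40 ≤ m < 45: L = 40, F = 67, f = 34, h = 5.
Median ≈ 40 + ((85 − 67) / 34) × 5 = 42.6471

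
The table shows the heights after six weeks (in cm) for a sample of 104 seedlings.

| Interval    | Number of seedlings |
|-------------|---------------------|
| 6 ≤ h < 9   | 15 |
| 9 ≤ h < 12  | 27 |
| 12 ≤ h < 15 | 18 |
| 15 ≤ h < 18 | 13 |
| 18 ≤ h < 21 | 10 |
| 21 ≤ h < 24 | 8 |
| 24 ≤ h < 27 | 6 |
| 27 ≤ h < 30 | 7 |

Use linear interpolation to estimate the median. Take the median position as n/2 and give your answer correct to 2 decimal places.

13.67

Cumulative frequencies: 15, 42, 60, 73, 83, 91, 97, 104
n = 104; position = n/2 = 52.
This falls in the class 12 ≤ h < 15: L = 12, F = 42, f = 18, h = 3.
Median ≈ 12 + ((52 − 42) / 18) × 3 = 13.6667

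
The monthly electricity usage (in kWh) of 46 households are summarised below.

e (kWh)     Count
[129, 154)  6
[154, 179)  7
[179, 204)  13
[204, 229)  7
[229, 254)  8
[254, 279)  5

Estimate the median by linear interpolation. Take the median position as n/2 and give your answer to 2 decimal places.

198.23

Cumulative frequencies: 6, 13, 26, 33, 41, 46
n = 46; position = n/2 = 23.
This falls in the class [179, 204): L = 179, F = 13, f = 13, h = 25.
Median ≈ 179 + ((23 − 13) / 13) × 25 = 198.2308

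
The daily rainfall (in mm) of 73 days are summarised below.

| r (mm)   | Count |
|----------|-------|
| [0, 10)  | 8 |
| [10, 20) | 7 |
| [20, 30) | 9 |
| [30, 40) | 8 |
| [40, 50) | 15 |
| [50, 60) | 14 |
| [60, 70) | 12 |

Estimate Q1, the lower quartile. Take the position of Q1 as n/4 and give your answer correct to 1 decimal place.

23.6

Cumulative frequencies: 8, 15, 24, 32, 47, 61, 73
n = 73; position = n/4 = 18.25.
This falls in the class [20, 30): L = 20, F = 15, f = 9, h = 10.
Lower quartile ≈ 20 + ((18.25 − 15) / 9) × 10 = 23.6111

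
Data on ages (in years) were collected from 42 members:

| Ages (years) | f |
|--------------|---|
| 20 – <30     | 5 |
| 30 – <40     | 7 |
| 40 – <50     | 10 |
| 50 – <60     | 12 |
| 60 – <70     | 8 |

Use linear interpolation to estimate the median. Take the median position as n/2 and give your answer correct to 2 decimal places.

Cumulative frequencies: 5, 12, 22, 34, 42
n = 42; position = n/2 = 21.
This falls in the class 40 – <50: L = 40, F = 12, f = 10, h = 10.
Median ≈ 40 + ((21 − 12) / 10) × 10 = 49.0000

49.00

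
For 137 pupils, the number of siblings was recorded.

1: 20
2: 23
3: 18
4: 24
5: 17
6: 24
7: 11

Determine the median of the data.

4

Cumulative frequencies: 20, 43, 61, 85, 102, 126, 137
n = 137, so the median is the value in position (n+1)/2 = 69.
Position 69 falls at value 4.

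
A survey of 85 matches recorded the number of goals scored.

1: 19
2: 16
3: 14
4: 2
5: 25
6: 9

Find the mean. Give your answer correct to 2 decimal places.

3.29

Values: 1, 2, 3, 4, 5, 6
Σfx = 19×1 + 16×2 + 14×3 + 2×4 + 25×5 + 9×6 = 280
n = Σf = 85
Mean = 280 / 85 = 3.2941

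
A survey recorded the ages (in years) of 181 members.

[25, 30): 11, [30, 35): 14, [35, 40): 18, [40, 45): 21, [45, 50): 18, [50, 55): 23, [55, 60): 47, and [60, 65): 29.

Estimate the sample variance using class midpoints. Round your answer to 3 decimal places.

117.561

Midpoints: 27.5, 32.5, 37.5, 42.5, 47.5, 52.5, 57.5, 62.5
n = 181, Σfm = 8902.5, mean = 49.1851
Σfm² = 459031.25
Σf(m − x̄)² = Σfm² − (Σfm)²/n = 459031.25 − 8902.5²/181 = 21161.0497
Sample variance = 21161.0497 / 180 = 117.5614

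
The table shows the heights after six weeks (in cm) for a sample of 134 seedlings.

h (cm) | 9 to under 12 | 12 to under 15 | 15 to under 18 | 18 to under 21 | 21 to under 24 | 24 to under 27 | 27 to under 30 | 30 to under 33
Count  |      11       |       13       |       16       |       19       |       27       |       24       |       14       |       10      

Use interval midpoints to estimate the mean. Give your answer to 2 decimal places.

Midpoints: 10.5, 13.5, 16.5, 19.5, 22.5, 25.5, 28.5, 31.5
Σfm = 11×10.5 + 13×13.5 + 16×16.5 + 19×19.5 + 27×22.5 + 24×25.5 + 14×28.5 + 10×31.5 = 2859
n = Σf = 134
Mean = 2859 / 134 = 21.3358

21.34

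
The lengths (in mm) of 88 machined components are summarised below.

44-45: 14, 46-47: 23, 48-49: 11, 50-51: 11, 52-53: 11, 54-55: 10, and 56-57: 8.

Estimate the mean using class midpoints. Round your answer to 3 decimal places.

49.500

Midpoints: 44.5, 46.5, 48.5, 50.5, 52.5, 54.5, 56.5
Σfm = 14×44.5 + 23×46.5 + 11×48.5 + 11×50.5 + 11×52.5 + 10×54.5 + 8×56.5 = 4356
n = Σf = 88
Mean = 4356 / 88 = 49.5000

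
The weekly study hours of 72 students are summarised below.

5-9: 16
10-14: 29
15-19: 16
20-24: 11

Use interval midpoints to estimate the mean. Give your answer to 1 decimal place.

Midpoints: 7, 12, 17, 22
Σfm = 16×7 + 29×12 + 16×17 + 11×22 = 974
n = Σf = 72
Mean = 974 / 72 = 13.5278

13.5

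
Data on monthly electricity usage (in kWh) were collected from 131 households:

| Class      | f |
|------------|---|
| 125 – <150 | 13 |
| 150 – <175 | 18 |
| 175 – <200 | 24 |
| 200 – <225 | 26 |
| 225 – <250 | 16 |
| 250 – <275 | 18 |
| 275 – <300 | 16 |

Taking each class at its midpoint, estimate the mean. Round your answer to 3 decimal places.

212.691

Midpoints: 137.5, 162.5, 187.5, 212.5, 237.5, 262.5, 287.5
Σfm = 13×137.5 + 18×162.5 + 24×187.5 + 26×212.5 + 16×237.5 + 18×262.5 + 16×287.5 = 27862.5
n = Σf = 131
Mean = 27862.5 / 131 = 212.6908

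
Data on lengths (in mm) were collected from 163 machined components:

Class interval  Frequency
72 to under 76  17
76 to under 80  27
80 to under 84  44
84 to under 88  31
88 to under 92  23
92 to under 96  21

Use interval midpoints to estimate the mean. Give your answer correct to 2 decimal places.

Midpoints: 74, 78, 82, 86, 90, 94
Σfm = 17×74 + 27×78 + 44×82 + 31×86 + 23×90 + 21×94 = 13682
n = Σf = 163
Mean = 13682 / 163 = 83.9387

83.94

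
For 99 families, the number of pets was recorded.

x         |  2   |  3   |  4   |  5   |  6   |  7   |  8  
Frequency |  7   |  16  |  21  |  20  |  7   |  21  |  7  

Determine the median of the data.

Cumulative frequencies: 7, 23, 44, 64, 71, 92, 99
n = 99, so the median is the value in position (n+1)/2 = 50.
Position 50 falls at value 5.

5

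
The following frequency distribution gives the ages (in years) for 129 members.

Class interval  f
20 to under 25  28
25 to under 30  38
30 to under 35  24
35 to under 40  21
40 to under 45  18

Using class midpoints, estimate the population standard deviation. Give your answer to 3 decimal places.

6.711

Midpoints: 22.5, 27.5, 32.5, 37.5, 42.5
n = 129, Σfm = 4007.5, mean = 31.0659
Σfm² = 130306.25
Σf(m − x̄)² = Σfm² − (Σfm)²/n = 130306.25 − 4007.5²/129 = 5809.6899
Population variance = 5809.6899 / 129 = 45.0364
Standard deviation = √45.0364 = 6.7109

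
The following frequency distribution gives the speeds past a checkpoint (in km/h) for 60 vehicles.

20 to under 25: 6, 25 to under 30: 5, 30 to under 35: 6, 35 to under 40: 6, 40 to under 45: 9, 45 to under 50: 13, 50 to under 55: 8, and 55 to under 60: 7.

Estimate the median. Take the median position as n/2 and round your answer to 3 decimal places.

43.889

Cumulative frequencies: 6, 11, 17, 23, 32, 45, 53, 60
n = 60; position = n/2 = 30.
This falls in the class 40 to under 45: L = 40, F = 23, f = 9, h = 5.
Median ≈ 40 + ((30 − 23) / 9) × 5 = 43.8889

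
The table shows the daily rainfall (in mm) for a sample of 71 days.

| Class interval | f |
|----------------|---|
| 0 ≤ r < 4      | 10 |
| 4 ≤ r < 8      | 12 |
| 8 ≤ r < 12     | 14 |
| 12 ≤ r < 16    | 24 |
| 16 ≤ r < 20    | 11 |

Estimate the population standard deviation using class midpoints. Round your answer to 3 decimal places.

5.140

Midpoints: 2, 6, 10, 14, 18
n = 71, Σfm = 766, mean = 10.7887
Σfm² = 10140
Σf(m − x̄)² = Σfm² − (Σfm)²/n = 10140 − 766²/71 = 1875.8310
Population variance = 1875.8310 / 71 = 26.4202
Standard deviation = √26.4202 = 5.1401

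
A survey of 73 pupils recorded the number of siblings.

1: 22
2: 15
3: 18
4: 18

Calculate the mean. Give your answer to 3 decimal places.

2.438

Values: 1, 2, 3, 4
Σfx = 22×1 + 15×2 + 18×3 + 18×4 = 178
n = Σf = 73
Mean = 178 / 73 = 2.4384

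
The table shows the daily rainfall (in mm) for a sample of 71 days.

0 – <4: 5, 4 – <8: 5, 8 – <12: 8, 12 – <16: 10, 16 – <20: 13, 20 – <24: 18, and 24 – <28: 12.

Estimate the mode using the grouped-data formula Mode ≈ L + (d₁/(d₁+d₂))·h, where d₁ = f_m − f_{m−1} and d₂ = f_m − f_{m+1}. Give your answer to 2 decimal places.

Modal class: 20 – <24 (highest frequency 18).
d₁ = 18 − 13 = 5, d₂ = 18 − 12 = 6
Mode ≈ 20 + (5/(5+6)) × 4 = 20 + 1.8182 = 21.8182

21.82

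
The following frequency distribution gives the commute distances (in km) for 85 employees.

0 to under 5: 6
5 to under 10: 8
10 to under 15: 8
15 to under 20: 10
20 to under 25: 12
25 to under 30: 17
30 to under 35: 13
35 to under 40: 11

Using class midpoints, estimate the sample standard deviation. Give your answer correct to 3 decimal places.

Midpoints: 2.5, 7.5, 12.5, 17.5, 22.5, 27.5, 32.5, 37.5
n = 85, Σfm = 1922.5, mean = 22.6176
Σfm² = 52931.25
Σf(m − x̄)² = Σfm² − (Σfm)²/n = 52931.25 − 1922.5²/85 = 9448.8235
Sample variance = 9448.8235 / 84 = 112.4860
Standard deviation = √112.4860 = 10.6059

10.606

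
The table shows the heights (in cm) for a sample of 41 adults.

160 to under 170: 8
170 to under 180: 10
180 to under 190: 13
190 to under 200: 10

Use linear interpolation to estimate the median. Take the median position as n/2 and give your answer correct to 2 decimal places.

181.92

Cumulative frequencies: 8, 18, 31, 41
n = 41; position = n/2 = 20.5.
This falls in the class 180 to under 190: L = 180, F = 18, f = 13, h = 10.
Median ≈ 180 + ((20.5 − 18) / 13) × 10 = 181.9231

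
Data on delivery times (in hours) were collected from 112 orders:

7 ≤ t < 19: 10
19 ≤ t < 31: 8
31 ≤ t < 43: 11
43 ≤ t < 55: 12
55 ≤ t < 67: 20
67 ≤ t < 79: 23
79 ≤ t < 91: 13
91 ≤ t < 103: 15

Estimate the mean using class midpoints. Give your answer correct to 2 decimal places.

Midpoints: 13, 25, 37, 49, 61, 73, 85, 97
Σfm = 10×13 + 8×25 + 11×37 + 12×49 + 20×61 + 23×73 + 13×85 + 15×97 = 6784
n = Σf = 112
Mean = 6784 / 112 = 60.5714

60.57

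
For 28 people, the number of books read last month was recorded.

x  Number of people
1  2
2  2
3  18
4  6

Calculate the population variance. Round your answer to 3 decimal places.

Values: 1, 2, 3, 4
n = 28, Σfx = 84, mean = 3.0000
Σfx² = 268
Σf(x − x̄)² = Σfx² − (Σfx)²/n = 268 − 84²/28 = 16.0000
Population variance = 16.0000 / 28 = 0.5714

0.571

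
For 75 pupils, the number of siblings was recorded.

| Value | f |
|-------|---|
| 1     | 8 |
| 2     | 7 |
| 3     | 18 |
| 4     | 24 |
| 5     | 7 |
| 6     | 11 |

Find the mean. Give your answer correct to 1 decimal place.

3.6

Values: 1, 2, 3, 4, 5, 6
Σfx = 8×1 + 7×2 + 18×3 + 24×4 + 7×5 + 11×6 = 273
n = Σf = 75
Mean = 273 / 75 = 3.6400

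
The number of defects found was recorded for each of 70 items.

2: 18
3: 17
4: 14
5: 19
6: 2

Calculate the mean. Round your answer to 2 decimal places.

Values: 2, 3, 4, 5, 6
Σfx = 18×2 + 17×3 + 14×4 + 19×5 + 2×6 = 250
n = Σf = 70
Mean = 250 / 70 = 3.5714

3.57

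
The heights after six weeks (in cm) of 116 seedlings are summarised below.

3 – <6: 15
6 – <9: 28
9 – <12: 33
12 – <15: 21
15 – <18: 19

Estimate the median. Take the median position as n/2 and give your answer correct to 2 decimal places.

10.36

Cumulative frequencies: 15, 43, 76, 97, 116
n = 116; position = n/2 = 58.
This falls in the class 9 – <12: L = 9, F = 43, f = 33, h = 3.
Median ≈ 9 + ((58 − 43) / 33) × 3 = 10.3636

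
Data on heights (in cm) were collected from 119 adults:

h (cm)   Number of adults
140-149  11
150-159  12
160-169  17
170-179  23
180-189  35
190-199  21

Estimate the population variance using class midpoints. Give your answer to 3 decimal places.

237.752

Midpoints: 144.5, 154.5, 164.5, 174.5, 184.5, 194.5
n = 119, Σfm = 20795.5, mean = 174.7521
Σfm² = 3662349.75
Σf(m − x̄)² = Σfm² − (Σfm)²/n = 3662349.75 − 20795.5²/119 = 28292.4370
Population variance = 28292.4370 / 119 = 237.7516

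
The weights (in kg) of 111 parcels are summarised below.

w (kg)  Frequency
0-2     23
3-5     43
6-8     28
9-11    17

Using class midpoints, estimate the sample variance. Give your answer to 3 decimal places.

Midpoints: 1, 4, 7, 10
n = 111, Σfm = 561, mean = 5.0541
Σfm² = 3783
Σf(m − x̄)² = Σfm² − (Σfm)²/n = 3783 − 561²/111 = 947.6757
Sample variance = 947.6757 / 110 = 8.6152

8.615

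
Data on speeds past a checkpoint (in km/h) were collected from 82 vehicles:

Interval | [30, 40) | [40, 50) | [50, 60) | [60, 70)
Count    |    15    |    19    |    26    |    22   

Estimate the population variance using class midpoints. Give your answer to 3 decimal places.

112.329

Midpoints: 35, 45, 55, 65
n = 82, Σfm = 4240, mean = 51.7073
Σfm² = 228450
Σf(m − x̄)² = Σfm² − (Σfm)²/n = 228450 − 4240²/82 = 9210.9756
Population variance = 9210.9756 / 82 = 112.3290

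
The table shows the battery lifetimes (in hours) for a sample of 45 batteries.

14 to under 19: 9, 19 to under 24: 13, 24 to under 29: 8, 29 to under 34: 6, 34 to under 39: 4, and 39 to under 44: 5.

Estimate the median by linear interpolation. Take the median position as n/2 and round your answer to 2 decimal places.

24.31

Cumulative frequencies: 9, 22, 30, 36, 40, 45
n = 45; position = n/2 = 22.5.
This falls in the class 24 to under 29: L = 24, F = 22, f = 8, h = 5.
Median ≈ 24 + ((22.5 − 22) / 8) × 5 = 24.3125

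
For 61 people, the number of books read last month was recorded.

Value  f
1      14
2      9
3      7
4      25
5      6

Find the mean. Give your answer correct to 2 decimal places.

Values: 1, 2, 3, 4, 5
Σfx = 14×1 + 9×2 + 7×3 + 25×4 + 6×5 = 183
n = Σf = 61
Mean = 183 / 61 = 3.0000

3.00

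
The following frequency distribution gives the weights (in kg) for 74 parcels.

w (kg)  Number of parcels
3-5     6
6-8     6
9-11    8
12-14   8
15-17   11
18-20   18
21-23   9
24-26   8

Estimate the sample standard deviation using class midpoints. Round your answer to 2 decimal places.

6.24

Midpoints: 4, 7, 10, 13, 16, 19, 22, 25
n = 74, Σfm = 1166, mean = 15.7568
Σfm² = 21212
Σf(m − x̄)² = Σfm² − (Σfm)²/n = 21212 − 1166²/74 = 2839.6216
Sample variance = 2839.6216 / 73 = 38.8989
Standard deviation = √38.8989 = 6.2369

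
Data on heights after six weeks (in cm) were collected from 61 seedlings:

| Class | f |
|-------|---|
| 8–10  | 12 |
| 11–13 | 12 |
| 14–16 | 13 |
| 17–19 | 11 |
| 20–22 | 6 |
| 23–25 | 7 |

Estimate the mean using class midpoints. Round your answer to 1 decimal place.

Midpoints: 9, 12, 15, 18, 21, 24
Σfm = 12×9 + 12×12 + 13×15 + 11×18 + 6×21 + 7×24 = 939
n = Σf = 61
Mean = 939 / 61 = 15.3934

15.4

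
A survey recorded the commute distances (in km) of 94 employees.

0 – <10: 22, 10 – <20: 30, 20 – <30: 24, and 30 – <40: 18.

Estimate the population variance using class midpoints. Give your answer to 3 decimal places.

109.190

Midpoints: 5, 15, 25, 35
n = 94, Σfm = 1790, mean = 19.0426
Σfm² = 44350
Σf(m − x̄)² = Σfm² − (Σfm)²/n = 44350 − 1790²/94 = 10263.8298
Population variance = 10263.8298 / 94 = 109.1897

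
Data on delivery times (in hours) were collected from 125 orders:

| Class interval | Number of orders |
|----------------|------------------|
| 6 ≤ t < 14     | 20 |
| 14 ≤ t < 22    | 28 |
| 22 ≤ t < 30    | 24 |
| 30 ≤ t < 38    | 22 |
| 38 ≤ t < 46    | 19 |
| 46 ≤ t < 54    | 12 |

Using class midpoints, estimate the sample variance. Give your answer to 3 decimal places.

158.827

Midpoints: 10, 18, 26, 34, 42, 50
n = 125, Σfm = 3474, mean = 27.7920
Σfm² = 116244
Σf(m − x̄)² = Σfm² − (Σfm)²/n = 116244 − 3474²/125 = 19694.5920
Sample variance = 19694.5920 / 124 = 158.8274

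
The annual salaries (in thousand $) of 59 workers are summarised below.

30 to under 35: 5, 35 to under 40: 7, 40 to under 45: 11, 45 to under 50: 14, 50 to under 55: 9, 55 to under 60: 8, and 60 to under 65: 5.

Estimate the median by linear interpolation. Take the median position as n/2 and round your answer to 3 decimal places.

47.321

Cumulative frequencies: 5, 12, 23, 37, 46, 54, 59
n = 59; position = n/2 = 29.5.
This falls in the class 45 to under 50: L = 45, F = 23, f = 14, h = 5.
Median ≈ 45 + ((29.5 − 23) / 14) × 5 = 47.3214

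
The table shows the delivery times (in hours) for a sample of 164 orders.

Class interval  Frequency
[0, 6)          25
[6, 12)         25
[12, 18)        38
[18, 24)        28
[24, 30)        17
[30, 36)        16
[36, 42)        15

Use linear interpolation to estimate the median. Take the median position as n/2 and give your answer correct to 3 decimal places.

17.053

Cumulative frequencies: 25, 50, 88, 116, 133, 149, 164
n = 164; position = n/2 = 82.
This falls in the class [12, 18): L = 12, F = 50, f = 38, h = 6.
Median ≈ 12 + ((82 − 50) / 38) × 6 = 17.0526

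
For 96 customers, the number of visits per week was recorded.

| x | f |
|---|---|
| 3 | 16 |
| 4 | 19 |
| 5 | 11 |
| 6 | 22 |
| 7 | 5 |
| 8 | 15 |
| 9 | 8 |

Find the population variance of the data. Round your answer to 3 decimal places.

3.677

Values: 3, 4, 5, 6, 7, 8, 9
n = 96, Σfx = 538, mean = 5.6042
Σfx² = 3368
Σf(x − x̄)² = Σfx² − (Σfx)²/n = 3368 − 538²/96 = 352.9583
Population variance = 352.9583 / 96 = 3.6766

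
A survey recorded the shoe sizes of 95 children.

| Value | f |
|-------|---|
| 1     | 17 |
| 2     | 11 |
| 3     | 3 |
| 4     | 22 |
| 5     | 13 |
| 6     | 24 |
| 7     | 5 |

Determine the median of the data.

Cumulative frequencies: 17, 28, 31, 53, 66, 90, 95
n = 95, so the median is the value in position (n+1)/2 = 48.
Position 48 falls at value 4.

4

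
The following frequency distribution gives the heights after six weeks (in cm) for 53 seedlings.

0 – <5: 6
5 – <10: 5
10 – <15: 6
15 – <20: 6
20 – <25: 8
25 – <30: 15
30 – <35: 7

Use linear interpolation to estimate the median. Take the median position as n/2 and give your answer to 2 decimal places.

22.19

Cumulative frequencies: 6, 11, 17, 23, 31, 46, 53
n = 53; position = n/2 = 26.5.
This falls in the class 20 – <25: L = 20, F = 23, f = 8, h = 5.
Median ≈ 20 + ((26.5 − 23) / 8) × 5 = 22.1875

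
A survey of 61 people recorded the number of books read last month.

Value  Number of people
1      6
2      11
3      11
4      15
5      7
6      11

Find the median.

Cumulative frequencies: 6, 17, 28, 43, 50, 61
n = 61, so the median is the value in position (n+1)/2 = 31.
Position 31 falls at value 4.

4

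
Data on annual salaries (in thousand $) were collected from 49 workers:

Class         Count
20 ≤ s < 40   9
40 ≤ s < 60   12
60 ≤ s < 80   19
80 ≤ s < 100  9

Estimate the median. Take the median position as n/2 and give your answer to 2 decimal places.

Cumulative frequencies: 9, 21, 40, 49
n = 49; position = n/2 = 24.5.
This falls in the class 60 ≤ s < 80: L = 60, F = 21, f = 19, h = 20.
Median ≈ 60 + ((24.5 − 21) / 19) × 20 = 63.6842

63.68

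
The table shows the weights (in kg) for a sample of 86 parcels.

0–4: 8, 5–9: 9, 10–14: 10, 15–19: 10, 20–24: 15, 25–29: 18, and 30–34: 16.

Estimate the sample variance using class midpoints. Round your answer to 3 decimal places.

Midpoints: 2, 7, 12, 17, 22, 27, 32
n = 86, Σfm = 1697, mean = 19.7326
Σfm² = 41569
Σf(m − x̄)² = Σfm² − (Σfm)²/n = 41569 − 1697²/86 = 8082.8488
Sample variance = 8082.8488 / 85 = 95.0923

95.092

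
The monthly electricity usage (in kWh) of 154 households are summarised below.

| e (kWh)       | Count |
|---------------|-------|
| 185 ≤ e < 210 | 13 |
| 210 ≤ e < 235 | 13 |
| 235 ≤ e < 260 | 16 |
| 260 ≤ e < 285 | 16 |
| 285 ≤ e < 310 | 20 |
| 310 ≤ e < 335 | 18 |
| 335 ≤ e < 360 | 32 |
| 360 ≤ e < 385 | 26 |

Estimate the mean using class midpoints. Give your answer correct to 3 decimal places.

Midpoints: 197.5, 222.5, 247.5, 272.5, 297.5, 322.5, 347.5, 372.5
Σfm = 13×197.5 + 13×222.5 + 16×247.5 + 16×272.5 + 20×297.5 + 18×322.5 + 32×347.5 + 26×372.5 = 46340
n = Σf = 154
Mean = 46340 / 154 = 300.9091

300.909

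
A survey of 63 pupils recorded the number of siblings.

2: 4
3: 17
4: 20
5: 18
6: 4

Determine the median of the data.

Cumulative frequencies: 4, 21, 41, 59, 63
n = 63, so the median is the value in position (n+1)/2 = 32.
Position 32 falls at value 4.

4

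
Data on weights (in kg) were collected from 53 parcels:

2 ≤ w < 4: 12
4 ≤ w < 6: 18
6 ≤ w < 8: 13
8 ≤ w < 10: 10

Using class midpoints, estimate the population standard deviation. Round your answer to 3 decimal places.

2.068

Midpoints: 3, 5, 7, 9
n = 53, Σfm = 307, mean = 5.7925
Σfm² = 2005
Σf(m − x̄)² = Σfm² − (Σfm)²/n = 2005 − 307²/53 = 226.7170
Population variance = 226.7170 / 53 = 4.2777
Standard deviation = √4.2777 = 2.0683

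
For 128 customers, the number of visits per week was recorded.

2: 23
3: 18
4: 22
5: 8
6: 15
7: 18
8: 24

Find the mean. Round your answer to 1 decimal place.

5.0

Values: 2, 3, 4, 5, 6, 7, 8
Σfx = 23×2 + 18×3 + 22×4 + 8×5 + 15×6 + 18×7 + 24×8 = 636
n = Σf = 128
Mean = 636 / 128 = 4.9688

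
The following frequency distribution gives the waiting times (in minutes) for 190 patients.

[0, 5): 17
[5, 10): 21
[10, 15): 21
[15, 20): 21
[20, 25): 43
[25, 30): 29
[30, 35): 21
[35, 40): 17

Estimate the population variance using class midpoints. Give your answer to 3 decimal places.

Midpoints: 2.5, 7.5, 12.5, 17.5, 22.5, 27.5, 32.5, 37.5
n = 190, Σfm = 3915, mean = 20.6053
Σfm² = 100787.5
Σf(m − x̄)² = Σfm² − (Σfm)²/n = 100787.5 − 3915²/190 = 20117.8947
Population variance = 20117.8947 / 190 = 105.8837

105.884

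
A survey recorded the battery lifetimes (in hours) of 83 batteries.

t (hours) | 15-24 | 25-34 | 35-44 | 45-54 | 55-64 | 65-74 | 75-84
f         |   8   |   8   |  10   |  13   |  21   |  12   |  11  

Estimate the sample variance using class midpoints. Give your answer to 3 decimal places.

Midpoints: 19.5, 29.5, 39.5, 49.5, 59.5, 69.5, 79.5
n = 83, Σfm = 4388.5, mean = 52.8735
Σfm² = 259290.75
Σf(m − x̄)² = Σfm² − (Σfm)²/n = 259290.75 − 4388.5²/83 = 27255.4217
Sample variance = 27255.4217 / 82 = 332.3832

332.383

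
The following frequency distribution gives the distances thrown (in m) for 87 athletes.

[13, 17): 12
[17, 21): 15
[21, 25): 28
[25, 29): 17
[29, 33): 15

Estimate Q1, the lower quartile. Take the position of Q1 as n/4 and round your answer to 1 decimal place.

19.6

Cumulative frequencies: 12, 27, 55, 72, 87
n = 87; position = n/4 = 21.75.
This falls in the class [17, 21): L = 17, F = 12, f = 15, h = 4.
Lower quartile ≈ 17 + ((21.75 − 12) / 15) × 4 = 19.6000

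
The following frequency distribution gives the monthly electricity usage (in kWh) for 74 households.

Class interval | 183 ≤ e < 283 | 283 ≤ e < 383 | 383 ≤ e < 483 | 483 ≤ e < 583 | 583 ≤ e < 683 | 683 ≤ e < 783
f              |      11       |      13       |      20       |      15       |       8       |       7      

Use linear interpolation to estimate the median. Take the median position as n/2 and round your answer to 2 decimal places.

Cumulative frequencies: 11, 24, 44, 59, 67, 74
n = 74; position = n/2 = 37.
This falls in the class 383 ≤ e < 483: L = 383, F = 24, f = 20, h = 100.
Median ≈ 383 + ((37 − 24) / 20) × 100 = 448.0000

448.00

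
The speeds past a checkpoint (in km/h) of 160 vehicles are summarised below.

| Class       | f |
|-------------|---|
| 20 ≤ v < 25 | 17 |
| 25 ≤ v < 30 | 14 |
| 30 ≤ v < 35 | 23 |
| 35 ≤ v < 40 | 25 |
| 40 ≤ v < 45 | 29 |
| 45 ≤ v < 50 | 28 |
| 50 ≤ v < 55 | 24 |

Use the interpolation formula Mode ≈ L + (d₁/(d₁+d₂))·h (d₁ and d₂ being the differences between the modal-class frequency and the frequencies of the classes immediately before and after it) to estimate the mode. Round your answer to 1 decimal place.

44.0

Modal class: 40 ≤ v < 45 (highest frequency 29).
d₁ = 29 − 25 = 4, d₂ = 29 − 28 = 1
Mode ≈ 40 + (4/(4+1)) × 5 = 40 + 4.0000 = 44.0000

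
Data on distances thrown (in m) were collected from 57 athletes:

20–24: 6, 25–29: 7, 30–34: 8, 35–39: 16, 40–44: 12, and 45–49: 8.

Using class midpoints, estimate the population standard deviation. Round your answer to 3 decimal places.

7.594

Midpoints: 22, 27, 32, 37, 42, 47
n = 57, Σfm = 2049, mean = 35.9474
Σfm² = 76943
Σf(m − x̄)² = Σfm² − (Σfm)²/n = 76943 − 2049²/57 = 3286.8421
Population variance = 3286.8421 / 57 = 57.6639
Standard deviation = √57.6639 = 7.5937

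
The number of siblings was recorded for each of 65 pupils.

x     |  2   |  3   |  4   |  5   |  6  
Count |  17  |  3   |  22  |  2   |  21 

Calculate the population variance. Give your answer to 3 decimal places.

2.404

Values: 2, 3, 4, 5, 6
n = 65, Σfx = 267, mean = 4.1077
Σfx² = 1253
Σf(x − x̄)² = Σfx² − (Σfx)²/n = 1253 − 267²/65 = 156.2462
Population variance = 156.2462 / 65 = 2.4038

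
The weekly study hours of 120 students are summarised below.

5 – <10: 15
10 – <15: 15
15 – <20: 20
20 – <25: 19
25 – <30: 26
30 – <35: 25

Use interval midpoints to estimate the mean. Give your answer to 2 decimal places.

Midpoints: 7.5, 12.5, 17.5, 22.5, 27.5, 32.5
Σfm = 15×7.5 + 15×12.5 + 20×17.5 + 19×22.5 + 26×27.5 + 25×32.5 = 2605
n = Σf = 120
Mean = 2605 / 120 = 21.7083

21.71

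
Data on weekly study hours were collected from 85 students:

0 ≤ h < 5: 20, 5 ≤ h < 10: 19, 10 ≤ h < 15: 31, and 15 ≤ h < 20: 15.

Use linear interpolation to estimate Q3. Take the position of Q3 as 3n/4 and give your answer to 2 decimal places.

13.99

Cumulative frequencies: 20, 39, 70, 85
n = 85; position = 3n/4 = 63.75.
This falls in the class 10 ≤ h < 15: L = 10, F = 39, f = 31, h = 5.
Upper quartile ≈ 10 + ((63.75 − 39) / 31) × 5 = 13.9919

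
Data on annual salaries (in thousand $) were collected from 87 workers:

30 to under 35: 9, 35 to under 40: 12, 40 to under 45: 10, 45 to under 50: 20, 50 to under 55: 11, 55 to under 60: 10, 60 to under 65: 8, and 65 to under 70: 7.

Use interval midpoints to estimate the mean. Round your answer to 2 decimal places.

48.76

Midpoints: 32.5, 37.5, 42.5, 47.5, 52.5, 57.5, 62.5, 67.5
Σfm = 9×32.5 + 12×37.5 + 10×42.5 + 20×47.5 + 11×52.5 + 10×57.5 + 8×62.5 + 7×67.5 = 4242.5
n = Σf = 87
Mean = 4242.5 / 87 = 48.7644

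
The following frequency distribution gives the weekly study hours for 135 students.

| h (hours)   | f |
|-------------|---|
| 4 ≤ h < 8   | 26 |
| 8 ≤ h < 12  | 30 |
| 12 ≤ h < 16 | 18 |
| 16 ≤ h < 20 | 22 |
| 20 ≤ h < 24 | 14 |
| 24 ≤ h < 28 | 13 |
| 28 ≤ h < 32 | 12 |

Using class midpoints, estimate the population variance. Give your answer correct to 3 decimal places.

59.092

Midpoints: 6, 10, 14, 18, 22, 26, 30
n = 135, Σfm = 2110, mean = 15.6296
Σfm² = 40956
Σf(m − x̄)² = Σfm² − (Σfm)²/n = 40956 − 2110²/135 = 7977.4815
Population variance = 7977.4815 / 135 = 59.0925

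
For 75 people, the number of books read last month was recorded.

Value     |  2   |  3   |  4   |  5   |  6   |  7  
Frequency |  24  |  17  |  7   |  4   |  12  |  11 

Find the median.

3

Cumulative frequencies: 24, 41, 48, 52, 64, 75
n = 75, so the median is the value in position (n+1)/2 = 38.
Position 38 falls at value 3.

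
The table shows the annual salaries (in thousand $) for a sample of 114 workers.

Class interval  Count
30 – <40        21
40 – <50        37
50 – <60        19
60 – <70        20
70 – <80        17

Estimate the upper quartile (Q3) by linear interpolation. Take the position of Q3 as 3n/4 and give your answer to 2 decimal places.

Cumulative frequencies: 21, 58, 77, 97, 114
n = 114; position = 3n/4 = 85.5.
This falls in the class 60 – <70: L = 60, F = 77, f = 20, h = 10.
Upper quartile ≈ 60 + ((85.5 − 77) / 20) × 10 = 64.2500

64.25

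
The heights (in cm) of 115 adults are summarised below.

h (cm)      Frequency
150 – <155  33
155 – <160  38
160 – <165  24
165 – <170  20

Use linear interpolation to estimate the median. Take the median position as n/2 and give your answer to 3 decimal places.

158.224

Cumulative frequencies: 33, 71, 95, 115
n = 115; position = n/2 = 57.5.
This falls in the class 155 – <160: L = 155, F = 33, f = 38, h = 5.
Median ≈ 155 + ((57.5 − 33) / 38) × 5 = 158.2237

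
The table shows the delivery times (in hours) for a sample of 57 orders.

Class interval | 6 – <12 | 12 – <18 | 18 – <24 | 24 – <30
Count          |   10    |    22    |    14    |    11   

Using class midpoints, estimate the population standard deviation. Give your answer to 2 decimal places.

5.95

Midpoints: 9, 15, 21, 27
n = 57, Σfm = 1011, mean = 17.7368
Σfm² = 19953
Σf(m − x̄)² = Σfm² − (Σfm)²/n = 19953 − 1011²/57 = 2021.0526
Population variance = 2021.0526 / 57 = 35.4571
Standard deviation = √35.4571 = 5.9546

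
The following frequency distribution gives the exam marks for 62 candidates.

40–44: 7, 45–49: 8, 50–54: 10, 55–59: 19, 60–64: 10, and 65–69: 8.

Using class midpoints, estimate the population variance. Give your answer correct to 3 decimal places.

Midpoints: 42, 47, 52, 57, 62, 67
n = 62, Σfm = 3429, mean = 55.3065
Σfm² = 193143
Σf(m − x̄)² = Σfm² − (Σfm)²/n = 193143 − 3429²/62 = 3497.1774
Population variance = 3497.1774 / 62 = 56.4061

56.406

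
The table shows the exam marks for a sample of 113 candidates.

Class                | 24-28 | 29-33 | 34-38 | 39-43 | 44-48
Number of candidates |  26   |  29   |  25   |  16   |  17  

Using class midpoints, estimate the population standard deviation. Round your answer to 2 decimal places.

Midpoints: 26, 31, 36, 41, 46
n = 113, Σfm = 3913, mean = 34.6283
Σfm² = 140713
Σf(m − x̄)² = Σfm² − (Σfm)²/n = 140713 − 3913²/113 = 5212.3894
Population variance = 5212.3894 / 113 = 46.1273
Standard deviation = √46.1273 = 6.7917

6.79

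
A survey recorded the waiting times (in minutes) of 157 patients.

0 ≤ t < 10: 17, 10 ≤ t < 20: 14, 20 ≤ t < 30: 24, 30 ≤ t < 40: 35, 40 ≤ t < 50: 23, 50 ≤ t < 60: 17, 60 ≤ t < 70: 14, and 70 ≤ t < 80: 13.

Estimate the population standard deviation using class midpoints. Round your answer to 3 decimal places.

20.243

Midpoints: 5, 15, 25, 35, 45, 55, 65, 75
n = 157, Σfm = 5975, mean = 38.0573
Σfm² = 291725
Σf(m − x̄)² = Σfm² − (Σfm)²/n = 291725 − 5975²/157 = 64332.4841
Population variance = 64332.4841 / 157 = 409.7610
Standard deviation = √409.7610 = 20.2426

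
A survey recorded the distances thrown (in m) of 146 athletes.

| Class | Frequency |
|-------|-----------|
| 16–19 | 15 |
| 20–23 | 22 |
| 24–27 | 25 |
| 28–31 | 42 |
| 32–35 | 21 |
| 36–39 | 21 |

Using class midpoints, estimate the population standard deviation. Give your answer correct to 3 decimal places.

6.061

Midpoints: 17.5, 21.5, 25.5, 29.5, 33.5, 37.5
n = 146, Σfm = 4103, mean = 28.1027
Σfm² = 120668.5
Σf(m − x̄)² = Σfm² − (Σfm)²/n = 120668.5 − 4103²/146 = 5362.9589
Population variance = 5362.9589 / 146 = 36.7326
Standard deviation = √36.7326 = 6.0607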